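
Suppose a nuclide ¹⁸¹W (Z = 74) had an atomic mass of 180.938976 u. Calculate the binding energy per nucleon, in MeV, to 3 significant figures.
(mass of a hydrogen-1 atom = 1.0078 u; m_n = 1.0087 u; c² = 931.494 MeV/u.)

8.08 MeV/nucleon

Z = 74, so N = A − Z = 181 − 74 = 107.
Total constituent mass: 74 × 1.0078 + 107 × 1.0087 = 182.5081 u
The mass defect is 182.5081 − 180.938976 = 1.569124 u.
E_B = 1.569124 × 931.494 = 1461.63 MeV
BE/A = 1461.63 MeV / 181 = 8.075 MeV/nucleon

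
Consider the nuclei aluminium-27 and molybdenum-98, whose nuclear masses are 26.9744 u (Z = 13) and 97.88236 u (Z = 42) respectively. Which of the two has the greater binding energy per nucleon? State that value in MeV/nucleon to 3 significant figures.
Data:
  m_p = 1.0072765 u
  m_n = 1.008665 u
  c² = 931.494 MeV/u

molybdenum-98; 8.64 MeV/nucleon

aluminium-27: Σm = 13(1.0072765) + 14(1.008665) = 27.2159045 u; Δm = 0.2415045 u; E_B = 224.96 MeV; E_B/A = 8.332 MeV
molybdenum-98: Σm = 42(1.0072765) + 56(1.008665) = 98.7908530 u; Δm = 0.9084930 u; E_B = 846.26 MeV; E_B/A = 8.635 MeV
molybdenum-98 has the higher binding energy per nucleon, so it is the more tightly bound nucleus.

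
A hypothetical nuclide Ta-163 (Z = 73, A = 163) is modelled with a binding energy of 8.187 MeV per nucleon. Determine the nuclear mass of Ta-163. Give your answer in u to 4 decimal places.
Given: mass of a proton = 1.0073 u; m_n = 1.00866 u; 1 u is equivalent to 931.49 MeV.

Total binding energy = 163 × 8.187 = 1334.481 MeV
Mass defect = 1334.481 MeV / (931.49 MeV/u) = 1.432631 u
Constituent mass = 73(1.0073) + 90(1.00866) = 164.31230 u
Nuclear mass = 164.31230 − 1.432631 = 162.879669 u ≈ 162.8797 u (to 4 decimal places)

162.8797 u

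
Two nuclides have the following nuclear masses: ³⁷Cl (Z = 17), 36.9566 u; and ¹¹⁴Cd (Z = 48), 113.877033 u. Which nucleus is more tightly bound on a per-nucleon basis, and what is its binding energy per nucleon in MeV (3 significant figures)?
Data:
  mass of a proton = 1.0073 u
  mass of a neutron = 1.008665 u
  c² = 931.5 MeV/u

³⁷Cl; 8.58 MeV/nucleon

³⁷Cl: Σm = 17(1.0073) + 20(1.008665) = 37.297400 u; Δm = 0.340800 u; E_B = 317.46 MeV; E_B/A = 8.580 MeV
¹¹⁴Cd: Σm = 48(1.0073) + 66(1.008665) = 114.922290 u; Δm = 1.045257 u; E_B = 973.66 MeV; E_B/A = 8.541 MeV
³⁷Cl has the higher binding energy per nucleon, so it is the more tightly bound nucleus.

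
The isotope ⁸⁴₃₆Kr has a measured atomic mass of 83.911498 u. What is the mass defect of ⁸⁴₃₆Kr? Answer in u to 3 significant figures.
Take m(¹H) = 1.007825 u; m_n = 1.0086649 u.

0.786 u

With 36 protons and 48 neutrons (A = 84):
Mass of separated nucleons = 36(1.007825) + 48(1.0086649) = 36.281700 + 48.4159152 = 84.6976152 u
Mass defect Δm = 84.6976152 − 83.911498 = 0.7861172 u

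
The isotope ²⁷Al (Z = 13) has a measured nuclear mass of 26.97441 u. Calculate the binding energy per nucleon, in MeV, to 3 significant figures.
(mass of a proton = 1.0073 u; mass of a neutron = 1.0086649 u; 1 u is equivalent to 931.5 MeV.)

Z = 13, so N = A − Z = 27 − 13 = 14.
Mass of separated nucleons = 13(1.0073) + 14(1.0086649) = 13.0949 + 14.1213086 = 27.2162086 u
Mass defect Δm = 27.2162086 − 26.97441 = 0.2417986 u
E_B = 0.2417986 × 931.5 = 225.235 MeV
BE/A = 225.235 MeV / 27 = 8.342 MeV/nucleon

8.34 MeV/nucleon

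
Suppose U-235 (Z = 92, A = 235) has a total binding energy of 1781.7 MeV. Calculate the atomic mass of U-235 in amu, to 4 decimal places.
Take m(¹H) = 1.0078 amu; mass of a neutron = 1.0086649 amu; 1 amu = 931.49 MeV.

Mass defect = 1781.7 MeV / (931.49 MeV/amu) = 1.912742 amu
Constituent mass = 92(1.0078) + 143(1.0086649) = 236.9566807 amu
Atomic mass = 236.9566807 − 1.912742 = 235.0439387 amu ≈ 235.0439 amu (to 4 decimal places)

235.0439 amu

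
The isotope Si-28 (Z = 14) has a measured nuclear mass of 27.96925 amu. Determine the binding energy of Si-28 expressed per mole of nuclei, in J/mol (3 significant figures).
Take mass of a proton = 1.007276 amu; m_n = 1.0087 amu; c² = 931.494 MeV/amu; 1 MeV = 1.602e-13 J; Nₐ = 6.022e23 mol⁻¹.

2.29e+13 J/mol

Total constituent mass: 14 × 1.007276 + 14 × 1.0087 = 28.223664 amu
Δm = 28.223664 − 27.96925 = 0.254414 amu
E_B = 0.254414 × 931.494 = 236.985 MeV
Per nucleus in joules: 236.985 MeV × 1.602e-13 J/MeV = 3.7965e-11 J
Per mole: 3.7965e-11 J × 6.022e23 mol⁻¹ = 2.2863e+13 J/mol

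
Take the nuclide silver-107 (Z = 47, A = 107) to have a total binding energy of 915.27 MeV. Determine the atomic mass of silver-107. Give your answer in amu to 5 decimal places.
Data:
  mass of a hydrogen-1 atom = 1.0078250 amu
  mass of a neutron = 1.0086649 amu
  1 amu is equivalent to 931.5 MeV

106.90509 amu

Mass defect = 915.27 MeV / (931.5 MeV/amu) = 0.9825765 amu
Constituent mass = 47(1.0078250) + 60(1.0086649) = 107.8876690 amu
Atomic mass = 107.8876690 − 0.9825765 = 106.9050925 amu ≈ 106.90509 amu (to 5 decimal places)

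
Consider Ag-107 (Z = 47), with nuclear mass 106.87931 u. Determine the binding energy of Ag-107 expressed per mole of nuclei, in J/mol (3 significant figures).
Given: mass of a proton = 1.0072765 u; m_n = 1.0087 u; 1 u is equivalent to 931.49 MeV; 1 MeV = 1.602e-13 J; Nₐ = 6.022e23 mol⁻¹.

The nucleus contains 47 protons and 107 − 47 = 60 neutrons.
Total constituent mass: 47 × 1.0072765 + 60 × 1.0087 = 107.8639955 u
The mass defect is 107.8639955 − 106.87931 = 0.9846855 u.
Converting to energy: 0.9846855 u × 931.49 MeV/u = 917.225 MeV
Per nucleus in joules: 917.225 MeV × 1.602e-13 J/MeV = 1.4694e-10 J
Per mole: 1.4694e-10 J × 6.022e23 mol⁻¹ = 8.8487e+13 J/mol

8.85e+13 J/mol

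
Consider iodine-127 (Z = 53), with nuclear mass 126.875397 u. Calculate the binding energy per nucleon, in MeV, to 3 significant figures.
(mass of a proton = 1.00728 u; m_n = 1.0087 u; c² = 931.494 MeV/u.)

With 53 protons and 74 neutrons (A = 127):
Σm = 53·m_p + 74·m_n = 53.38584 + 74.6438 = 128.02964 u
Δm = 128.02964 − 126.875397 = 1.154243 u
Converting to energy: 1.154243 u × 931.494 MeV/u = 1075.17 MeV
BE/A = 1075.17 MeV / 127 = 8.466 MeV/nucleon

8.47 MeV/nucleon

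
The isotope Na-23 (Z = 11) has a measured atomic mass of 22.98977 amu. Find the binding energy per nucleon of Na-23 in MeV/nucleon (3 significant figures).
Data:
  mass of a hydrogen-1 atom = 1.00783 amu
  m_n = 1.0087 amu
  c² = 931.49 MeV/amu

8.13 MeV/nucleon

With 11 protons and 12 neutrons (A = 23):
Σm = 11·m(¹H) + 12·m_n = 11.08613 + 12.1044 = 23.19053 amu
Mass defect Δm = 23.19053 − 22.98977 = 0.20076 amu
E_B = 0.20076 × 931.49 = 187.006 MeV
Dividing by A = 23 gives 8.131 MeV per nucleon.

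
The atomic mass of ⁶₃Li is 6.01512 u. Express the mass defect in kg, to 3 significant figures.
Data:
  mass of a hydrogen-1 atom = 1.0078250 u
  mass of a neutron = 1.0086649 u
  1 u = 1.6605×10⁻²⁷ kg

5.70e-29 kg

The nucleus contains 3 protons and 6 − 3 = 3 neutrons.
Total constituent mass: 3 × 1.0078250 + 3 × 1.0086649 = 6.0494697 u
Mass defect Δm = 6.0494697 − 6.01512 = 0.0343497 u
In SI units: 0.0343497 u × 1.6605×10⁻²⁷ kg/u = 5.7038e-29 kg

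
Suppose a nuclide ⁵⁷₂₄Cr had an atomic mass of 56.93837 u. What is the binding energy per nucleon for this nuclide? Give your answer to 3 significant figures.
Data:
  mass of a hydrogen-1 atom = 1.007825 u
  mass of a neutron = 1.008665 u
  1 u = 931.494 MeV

8.75 MeV/nucleon

With 24 protons and 33 neutrons (A = 57):
Mass of separated nucleons = 24(1.007825) + 33(1.008665) = 24.187800 + 33.285945 = 57.473745 u
The mass defect is 57.473745 − 56.93837 = 0.535375 u.
E_B = 0.535375 × 931.494 = 498.699 MeV
BE/A = 498.699 MeV / 57 = 8.749 MeV/nucleon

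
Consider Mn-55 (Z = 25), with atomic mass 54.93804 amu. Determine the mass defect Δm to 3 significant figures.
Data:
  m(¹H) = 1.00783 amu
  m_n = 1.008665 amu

Σm = 25·m(¹H) + 30·m_n = 25.19575 + 30.259950 = 55.455700 amu
The mass defect is 55.455700 − 54.93804 = 0.517660 amu.

0.518 amu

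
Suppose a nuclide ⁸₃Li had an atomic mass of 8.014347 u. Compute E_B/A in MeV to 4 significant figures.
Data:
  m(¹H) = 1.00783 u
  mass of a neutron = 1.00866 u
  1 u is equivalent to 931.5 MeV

6.106 MeV/nucleon

Total constituent mass: 3 × 1.00783 + 5 × 1.00866 = 8.06679 u
Mass defect Δm = 8.06679 − 8.014347 = 0.052443 u
Converting to energy: 0.052443 u × 931.5 MeV/u = 48.8507 MeV
Dividing by A = 8 gives 6.106 MeV per nucleon.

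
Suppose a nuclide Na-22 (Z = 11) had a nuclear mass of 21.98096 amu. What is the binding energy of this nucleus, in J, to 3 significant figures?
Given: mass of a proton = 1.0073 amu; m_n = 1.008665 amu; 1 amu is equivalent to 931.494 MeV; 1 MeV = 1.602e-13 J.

The nucleus contains 11 protons and 22 − 11 = 11 neutrons.
Total constituent mass: 11 × 1.0073 + 11 × 1.008665 = 22.175615 amu
Mass defect Δm = 22.175615 − 21.98096 = 0.194655 amu
Converting to energy: 0.194655 amu × 931.494 MeV/amu = 181.320 MeV
In joules: 181.320 MeV × 1.602e-13 J/MeV = 2.9047e-11 J

2.90e-11 J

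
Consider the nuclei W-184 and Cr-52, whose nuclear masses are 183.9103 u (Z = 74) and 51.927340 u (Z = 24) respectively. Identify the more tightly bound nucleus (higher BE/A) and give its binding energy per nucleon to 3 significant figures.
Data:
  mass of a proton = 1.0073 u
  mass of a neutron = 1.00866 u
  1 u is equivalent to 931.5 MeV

Cr-52; 8.78 MeV/nucleon

W-184: Σm = 74(1.0073) + 110(1.00866) = 185.49280 u; Δm = 1.58250 u; E_B = 1474.1 MeV; E_B/A = 8.011 MeV
Cr-52: Σm = 24(1.0073) + 28(1.00866) = 52.41768 u; Δm = 0.490340 u; E_B = 456.75 MeV; E_B/A = 8.784 MeV
Cr-52 has the higher binding energy per nucleon, so it is the more tightly bound nucleus.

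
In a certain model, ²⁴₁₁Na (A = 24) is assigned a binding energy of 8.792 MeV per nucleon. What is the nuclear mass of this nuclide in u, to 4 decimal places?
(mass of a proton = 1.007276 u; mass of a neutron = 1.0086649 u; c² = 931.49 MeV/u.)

Total binding energy = 24 × 8.792 = 211.008 MeV
Mass defect = 211.008 MeV / (931.49 MeV/u) = 0.226527 u
Constituent mass = 11(1.007276) + 13(1.0086649) = 24.1926797 u
Nuclear mass = 24.1926797 − 0.226527 = 23.9661527 u ≈ 23.9662 u (to 4 decimal places)

23.9662 u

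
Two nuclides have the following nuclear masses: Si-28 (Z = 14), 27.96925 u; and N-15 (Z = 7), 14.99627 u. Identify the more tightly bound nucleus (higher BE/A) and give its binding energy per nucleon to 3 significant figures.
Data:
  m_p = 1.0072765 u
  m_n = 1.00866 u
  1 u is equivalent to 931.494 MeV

Si-28; 8.45 MeV/nucleon

Si-28: Σm = 14(1.0072765) + 14(1.00866) = 28.2231110 u; Δm = 0.2538610 u; E_B = 236.47 MeV; E_B/A = 8.445 MeV
N-15: Σm = 7(1.0072765) + 8(1.00866) = 15.1202155 u; Δm = 0.1239455 u; E_B = 115.45 MeV; E_B/A = 7.697 MeV
Si-28 has the higher binding energy per nucleon, so it is the more tightly bound nucleus.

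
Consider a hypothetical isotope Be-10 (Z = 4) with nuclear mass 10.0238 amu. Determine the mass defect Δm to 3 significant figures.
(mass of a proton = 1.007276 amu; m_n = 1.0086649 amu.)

Mass of separated nucleons = 4(1.007276) + 6(1.0086649) = 4.029104 + 6.0519894 = 10.0810934 amu
Mass defect Δm = 10.0810934 − 10.0238 = 0.0572934 amu

0.0573 amu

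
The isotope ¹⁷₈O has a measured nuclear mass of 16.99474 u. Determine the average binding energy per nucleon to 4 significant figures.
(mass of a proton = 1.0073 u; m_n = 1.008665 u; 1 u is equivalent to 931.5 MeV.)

Z = 8, so N = A − Z = 17 − 8 = 9.
Mass of separated nucleons = 8(1.0073) + 9(1.008665) = 8.0584 + 9.077985 = 17.136385 u
The mass defect is 17.136385 − 16.99474 = 0.141645 u.
Converting to energy: 0.141645 u × 931.5 MeV/u = 131.942 MeV
BE/A = 131.942 MeV / 17 = 7.761 MeV/nucleon

7.761 MeV/nucleon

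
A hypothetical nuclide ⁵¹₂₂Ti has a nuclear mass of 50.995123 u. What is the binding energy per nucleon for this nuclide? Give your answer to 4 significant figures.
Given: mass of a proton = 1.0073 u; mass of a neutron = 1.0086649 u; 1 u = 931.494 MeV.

The nucleus contains 22 protons and 51 − 22 = 29 neutrons.
Total constituent mass: 22 × 1.0073 + 29 × 1.0086649 = 51.4118821 u
The mass defect is 51.4118821 − 50.995123 = 0.4167591 u.
Binding energy = Δm·c² = 0.4167591 × 931.494 MeV/u = 388.209 MeV
Dividing by A = 51 gives 7.612 MeV per nucleon.

7.612 MeV/nucleon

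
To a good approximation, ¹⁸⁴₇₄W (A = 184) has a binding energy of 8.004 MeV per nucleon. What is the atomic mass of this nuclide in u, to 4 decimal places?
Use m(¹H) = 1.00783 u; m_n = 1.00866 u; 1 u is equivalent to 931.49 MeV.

Total binding energy = 184 × 8.004 = 1472.736 MeV
Mass defect = 1472.736 MeV / (931.49 MeV/u) = 1.581054 u
Constituent mass = 74(1.00783) + 110(1.00866) = 185.53202 u
Atomic mass = 185.53202 − 1.581054 = 183.950966 u ≈ 183.9510 u (to 4 decimal places)

183.9510 u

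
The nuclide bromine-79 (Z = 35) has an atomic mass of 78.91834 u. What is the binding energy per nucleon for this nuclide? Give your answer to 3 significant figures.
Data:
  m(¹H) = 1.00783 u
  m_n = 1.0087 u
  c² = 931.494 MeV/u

With 35 protons and 44 neutrons (A = 79):
Total constituent mass: 35 × 1.00783 + 44 × 1.0087 = 79.65685 u
Δm = 79.65685 − 78.91834 = 0.73851 u
Converting to energy: 0.73851 u × 931.494 MeV/u = 687.918 MeV
Per nucleon: 687.918 / 79 = 8.708 MeV

8.71 MeV/nucleon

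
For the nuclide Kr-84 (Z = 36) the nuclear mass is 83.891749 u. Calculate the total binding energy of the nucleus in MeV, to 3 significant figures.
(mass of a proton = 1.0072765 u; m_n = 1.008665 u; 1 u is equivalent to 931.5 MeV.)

732 MeV

Total constituent mass: 36 × 1.0072765 + 48 × 1.008665 = 84.6778740 u
Δm = 84.6778740 − 83.891749 = 0.7861250 u
Binding energy = Δm·c² = 0.7861250 × 931.5 MeV/u = 732.275 MeV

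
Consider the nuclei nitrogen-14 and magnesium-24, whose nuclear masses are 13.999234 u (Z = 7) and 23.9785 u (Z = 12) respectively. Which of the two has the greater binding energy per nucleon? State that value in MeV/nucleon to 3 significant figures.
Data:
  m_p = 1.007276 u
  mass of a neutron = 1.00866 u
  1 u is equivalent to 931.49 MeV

magnesium-24; 8.26 MeV/nucleon

nitrogen-14: Σm = 7(1.007276) + 7(1.00866) = 14.111552 u; Δm = 0.112318 u; E_B = 104.62 MeV; E_B/A = 7.473 MeV
magnesium-24: Σm = 12(1.007276) + 12(1.00866) = 24.191232 u; Δm = 0.212732 u; E_B = 198.16 MeV; E_B/A = 8.257 MeV
magnesium-24 has the higher binding energy per nucleon, so it is the more tightly bound nucleus.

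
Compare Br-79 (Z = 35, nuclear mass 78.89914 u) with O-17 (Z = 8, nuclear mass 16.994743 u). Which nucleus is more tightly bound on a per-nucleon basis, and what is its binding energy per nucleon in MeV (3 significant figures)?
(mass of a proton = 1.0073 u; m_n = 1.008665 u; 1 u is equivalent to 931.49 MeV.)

Br-79: Σm = 35(1.0073) + 44(1.008665) = 79.636760 u; Δm = 0.737620 u; E_B = 687.09 MeV; E_B/A = 8.697 MeV
O-17: Σm = 8(1.0073) + 9(1.008665) = 17.136385 u; Δm = 0.141642 u; E_B = 131.94 MeV; E_B/A = 7.761 MeV
Br-79 has the higher binding energy per nucleon, so it is the more tightly bound nucleus.

Br-79; 8.70 MeV/nucleon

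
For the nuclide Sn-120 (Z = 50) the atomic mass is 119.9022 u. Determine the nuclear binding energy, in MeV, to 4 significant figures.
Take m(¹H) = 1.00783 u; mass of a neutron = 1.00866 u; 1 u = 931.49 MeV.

1020 MeV

Σm = 50·m(¹H) + 70·m_n = 50.39150 + 70.60620 = 120.99770 u
Δm = 120.99770 − 119.9022 = 1.09550 u
E_B = 1.09550 × 931.49 = 1020.45 MeV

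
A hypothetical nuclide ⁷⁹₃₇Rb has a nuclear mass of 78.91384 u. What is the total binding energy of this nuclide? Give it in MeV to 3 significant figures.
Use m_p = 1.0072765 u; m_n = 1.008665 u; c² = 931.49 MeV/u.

670 MeV

Mass of separated nucleons = 37(1.0072765) + 42(1.008665) = 37.2692305 + 42.363930 = 79.6331605 u
Δm = 79.6331605 − 78.91384 = 0.7193205 u
Converting to energy: 0.7193205 u × 931.49 MeV/u = 670.040 MeV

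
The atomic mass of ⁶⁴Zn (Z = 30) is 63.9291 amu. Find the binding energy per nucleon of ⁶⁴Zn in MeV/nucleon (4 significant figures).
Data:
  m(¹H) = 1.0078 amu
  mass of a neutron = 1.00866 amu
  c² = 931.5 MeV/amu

Z = 30, so N = A − Z = 64 − 30 = 34.
Σm = 30·m(¹H) + 34·m_n = 30.2340 + 34.29444 = 64.52844 amu
The mass defect is 64.52844 − 63.9291 = 0.59934 amu.
Converting to energy: 0.59934 amu × 931.5 MeV/amu = 558.285 MeV
BE/A = 558.285 MeV / 64 = 8.723 MeV/nucleon

8.723 MeV/nucleon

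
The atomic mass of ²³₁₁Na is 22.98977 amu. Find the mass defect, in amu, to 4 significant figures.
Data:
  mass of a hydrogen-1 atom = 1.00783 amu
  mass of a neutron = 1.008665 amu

Z = 11, so N = A − Z = 23 − 11 = 12.
Total constituent mass: 11 × 1.00783 + 12 × 1.008665 = 23.190110 amu
Mass defect Δm = 23.190110 − 22.98977 = 0.200340 amu

0.2003 amu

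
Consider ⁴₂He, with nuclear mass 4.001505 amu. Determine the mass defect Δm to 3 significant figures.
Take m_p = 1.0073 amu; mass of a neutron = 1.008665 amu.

Total constituent mass: 2 × 1.0073 + 2 × 1.008665 = 4.031930 amu
Mass defect Δm = 4.031930 − 4.001505 = 0.030425 amu

0.0304 amu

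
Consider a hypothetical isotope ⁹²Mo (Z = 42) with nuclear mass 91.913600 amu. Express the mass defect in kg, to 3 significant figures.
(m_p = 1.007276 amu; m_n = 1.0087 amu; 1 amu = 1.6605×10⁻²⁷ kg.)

Z = 42, so N = A − Z = 92 − 42 = 50.
Mass of separated nucleons = 42(1.007276) + 50(1.0087) = 42.305592 + 50.4350 = 92.740592 amu
Mass defect Δm = 92.740592 − 91.913600 = 0.826992 amu
In SI units: 0.826992 amu × 1.6605×10⁻²⁷ kg/amu = 1.3732e-27 kg

1.37e-27 kg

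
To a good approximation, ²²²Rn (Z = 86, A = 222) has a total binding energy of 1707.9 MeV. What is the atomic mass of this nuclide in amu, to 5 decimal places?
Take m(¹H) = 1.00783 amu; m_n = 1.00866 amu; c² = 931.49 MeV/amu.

222.01763 amu

Mass defect = 1707.9 MeV / (931.49 MeV/amu) = 1.8335140 amu
Constituent mass = 86(1.00783) + 136(1.00866) = 223.85114 amu
Atomic mass = 223.85114 − 1.8335140 = 222.0176260 amu ≈ 222.01763 amu (to 5 decimal places)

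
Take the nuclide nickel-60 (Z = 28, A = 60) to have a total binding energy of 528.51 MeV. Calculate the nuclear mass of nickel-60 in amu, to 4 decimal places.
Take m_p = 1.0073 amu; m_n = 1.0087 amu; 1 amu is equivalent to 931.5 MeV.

59.9154 amu

Mass defect = 528.51 MeV / (931.5 MeV/amu) = 0.567375 amu
Constituent mass = 28(1.0073) + 32(1.0087) = 60.4828 amu
Nuclear mass = 60.4828 − 0.567375 = 59.915425 amu ≈ 59.9154 amu (to 4 decimal places)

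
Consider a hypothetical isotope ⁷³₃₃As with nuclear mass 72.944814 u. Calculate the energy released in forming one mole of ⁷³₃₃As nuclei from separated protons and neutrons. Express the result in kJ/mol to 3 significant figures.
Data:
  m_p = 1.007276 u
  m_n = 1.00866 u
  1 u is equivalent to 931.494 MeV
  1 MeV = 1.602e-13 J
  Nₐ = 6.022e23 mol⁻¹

With 33 protons and 40 neutrons (A = 73):
Σm = 33·m_p + 40·m_n = 33.240108 + 40.34640 = 73.586508 u
Δm = 73.586508 − 72.944814 = 0.641694 u
Converting to energy: 0.641694 u × 931.494 MeV/u = 597.734 MeV
Per nucleus in joules: 597.734 MeV × 1.602e-13 J/MeV = 9.5757e-11 J
Per mole: 9.5757e-11 J × 6.022e23 mol⁻¹ = 5.7665e+13 J/mol

5.77e+10 kJ/mol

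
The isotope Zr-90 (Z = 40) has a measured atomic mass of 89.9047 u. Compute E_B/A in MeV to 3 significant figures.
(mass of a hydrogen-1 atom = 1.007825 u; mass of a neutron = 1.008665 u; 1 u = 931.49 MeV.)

With 40 protons and 50 neutrons (A = 90):
Total constituent mass: 40 × 1.007825 + 50 × 1.008665 = 90.746250 u
Mass defect Δm = 90.746250 − 89.9047 = 0.841550 u
E_B = 0.841550 × 931.49 = 783.895 MeV
Per nucleon: 783.895 / 90 = 8.710 MeV

8.71 MeV/nucleon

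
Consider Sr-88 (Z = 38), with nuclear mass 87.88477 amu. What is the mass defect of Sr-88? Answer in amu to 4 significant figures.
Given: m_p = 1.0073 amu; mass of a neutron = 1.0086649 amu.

0.8259 amu

Mass of separated nucleons = 38(1.0073) + 50(1.0086649) = 38.2774 + 50.4332450 = 88.7106450 amu
The mass defect is 88.7106450 − 87.88477 = 0.8258750 amu.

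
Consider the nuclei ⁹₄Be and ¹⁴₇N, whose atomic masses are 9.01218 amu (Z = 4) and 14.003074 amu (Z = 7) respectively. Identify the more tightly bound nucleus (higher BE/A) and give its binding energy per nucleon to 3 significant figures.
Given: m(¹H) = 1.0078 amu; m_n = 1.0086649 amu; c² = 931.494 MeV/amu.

⁹₄Be: Σm = 4(1.0078) + 5(1.0086649) = 9.0745245 amu; Δm = 0.0623445 amu; E_B = 58.074 MeV; E_B/A = 6.453 MeV
¹⁴₇N: Σm = 7(1.0078) + 7(1.0086649) = 14.1152543 amu; Δm = 0.1121803 amu; E_B = 104.50 MeV; E_B/A = 7.464 MeV
¹⁴₇N has the higher binding energy per nucleon, so it is the more tightly bound nucleus.

¹⁴₇N; 7.46 MeV/nucleon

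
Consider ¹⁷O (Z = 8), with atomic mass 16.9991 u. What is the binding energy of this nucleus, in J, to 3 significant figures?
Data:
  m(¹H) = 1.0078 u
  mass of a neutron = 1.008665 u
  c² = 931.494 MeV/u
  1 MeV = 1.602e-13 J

With 8 protons and 9 neutrons (A = 17):
Mass of separated nucleons = 8(1.0078) + 9(1.008665) = 8.0624 + 9.077985 = 17.140385 u
Δm = 17.140385 − 16.9991 = 0.141285 u
Converting to energy: 0.141285 u × 931.494 MeV/u = 131.606 MeV
In joules: 131.606 MeV × 1.602e-13 J/MeV = 2.1083e-11 J

2.11e-11 J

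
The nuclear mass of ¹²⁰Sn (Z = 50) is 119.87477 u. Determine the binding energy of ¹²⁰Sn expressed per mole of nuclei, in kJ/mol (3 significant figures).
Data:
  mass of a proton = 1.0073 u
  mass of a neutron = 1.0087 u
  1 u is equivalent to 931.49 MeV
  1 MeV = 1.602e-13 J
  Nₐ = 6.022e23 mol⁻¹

9.88e+10 kJ/mol

The nucleus contains 50 protons and 120 − 50 = 70 neutrons.
Σm = 50·m_p + 70·m_n = 50.3650 + 70.6090 = 120.9740 u
The mass defect is 120.9740 − 119.87477 = 1.09923 u.
E_B = 1.09923 × 931.49 = 1023.92 MeV
Per nucleus in joules: 1023.92 MeV × 1.602e-13 J/MeV = 1.6403e-10 J
Per mole: 1.6403e-10 J × 6.022e23 mol⁻¹ = 9.8779e+13 J/mol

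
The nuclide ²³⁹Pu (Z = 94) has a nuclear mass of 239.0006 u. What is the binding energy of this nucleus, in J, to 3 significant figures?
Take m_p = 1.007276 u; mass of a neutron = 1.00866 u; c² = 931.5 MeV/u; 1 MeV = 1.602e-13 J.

2.89e-10 J

Z = 94, so N = A − Z = 239 − 94 = 145.
Total constituent mass: 94 × 1.007276 + 145 × 1.00866 = 240.939644 u
The mass defect is 240.939644 − 239.0006 = 1.939044 u.
E_B = 1.939044 × 931.5 = 1806.22 MeV
In joules: 1806.22 MeV × 1.602e-13 J/MeV = 2.8936e-10 J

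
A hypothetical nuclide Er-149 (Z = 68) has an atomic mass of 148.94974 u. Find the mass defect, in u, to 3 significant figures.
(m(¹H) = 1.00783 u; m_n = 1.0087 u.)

1.29 u

With 68 protons and 81 neutrons (A = 149):
Σm = 68·m(¹H) + 81·m_n = 68.53244 + 81.7047 = 150.23714 u
Mass defect Δm = 150.23714 − 148.94974 = 1.28740 u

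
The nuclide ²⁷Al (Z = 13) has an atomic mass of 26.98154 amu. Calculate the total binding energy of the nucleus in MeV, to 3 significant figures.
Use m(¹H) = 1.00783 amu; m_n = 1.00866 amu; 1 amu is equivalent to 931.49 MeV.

Mass of separated nucleons = 13(1.00783) + 14(1.00866) = 13.10179 + 14.12124 = 27.22303 amu
Mass defect Δm = 27.22303 − 26.98154 = 0.24149 amu
E_B = 0.24149 × 931.49 = 224.946 MeV

225 MeV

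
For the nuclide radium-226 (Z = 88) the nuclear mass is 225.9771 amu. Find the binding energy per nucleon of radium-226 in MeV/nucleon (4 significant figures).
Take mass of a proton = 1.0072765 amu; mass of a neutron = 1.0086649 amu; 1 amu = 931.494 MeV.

7.662 MeV/nucleon

With 88 protons and 138 neutrons (A = 226):
Mass of separated nucleons = 88(1.0072765) + 138(1.0086649) = 88.6403320 + 139.1957562 = 227.8360882 amu
The mass defect is 227.8360882 − 225.9771 = 1.8589882 amu.
Converting to energy: 1.8589882 amu × 931.494 MeV/amu = 1731.64 MeV
BE/A = 1731.64 MeV / 226 = 7.662 MeV/nucleon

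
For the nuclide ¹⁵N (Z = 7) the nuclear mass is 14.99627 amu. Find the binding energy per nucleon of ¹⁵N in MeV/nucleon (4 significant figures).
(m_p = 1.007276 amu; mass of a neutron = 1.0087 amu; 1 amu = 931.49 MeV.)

7.717 MeV/nucleon

Mass of separated nucleons = 7(1.007276) + 8(1.0087) = 7.050932 + 8.0696 = 15.120532 amu
The mass defect is 15.120532 − 14.99627 = 0.124262 amu.
Converting to energy: 0.124262 amu × 931.49 MeV/amu = 115.749 MeV
Dividing by A = 15 gives 7.717 MeV per nucleon.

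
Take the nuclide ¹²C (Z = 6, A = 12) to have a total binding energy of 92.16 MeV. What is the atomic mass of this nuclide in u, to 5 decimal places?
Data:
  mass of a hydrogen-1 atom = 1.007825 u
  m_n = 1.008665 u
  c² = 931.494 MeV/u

12.00000 u

Mass defect = 92.16 MeV / (931.494 MeV/u) = 0.0989378 u
Constituent mass = 6(1.007825) + 6(1.008665) = 12.098940 u
Atomic mass = 12.098940 − 0.0989378 = 12.0000022 u ≈ 12.00000 u (to 5 decimal places)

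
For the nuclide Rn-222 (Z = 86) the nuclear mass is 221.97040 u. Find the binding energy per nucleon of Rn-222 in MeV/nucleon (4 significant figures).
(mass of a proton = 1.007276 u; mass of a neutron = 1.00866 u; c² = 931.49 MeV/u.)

7.691 MeV/nucleon

Total constituent mass: 86 × 1.007276 + 136 × 1.00866 = 223.803496 u
The mass defect is 223.803496 − 221.97040 = 1.833096 u.
E_B = 1.833096 × 931.49 = 1707.51 MeV
Dividing by A = 222 gives 7.691 MeV per nucleon.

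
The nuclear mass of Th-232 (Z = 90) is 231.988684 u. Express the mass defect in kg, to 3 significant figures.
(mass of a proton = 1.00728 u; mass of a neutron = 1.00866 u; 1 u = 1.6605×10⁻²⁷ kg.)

Mass of separated nucleons = 90(1.00728) + 142(1.00866) = 90.65520 + 143.22972 = 233.88492 u
Mass defect Δm = 233.88492 − 231.988684 = 1.896236 u
In SI units: 1.896236 u × 1.6605×10⁻²⁷ kg/u = 3.1487e-27 kg

3.15e-27 kg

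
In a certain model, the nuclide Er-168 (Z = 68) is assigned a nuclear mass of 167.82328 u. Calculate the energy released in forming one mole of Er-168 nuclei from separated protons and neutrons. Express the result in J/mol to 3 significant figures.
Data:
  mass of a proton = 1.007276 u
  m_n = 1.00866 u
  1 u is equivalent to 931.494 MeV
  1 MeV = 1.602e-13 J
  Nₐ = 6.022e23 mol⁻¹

1.38e+14 J/mol

With 68 protons and 100 neutrons (A = 168):
Σm = 68·m_p + 100·m_n = 68.494768 + 100.86600 = 169.360768 u
Mass defect Δm = 169.360768 − 167.82328 = 1.537488 u
Converting to energy: 1.537488 u × 931.494 MeV/u = 1432.16 MeV
Per nucleus in joules: 1432.16 MeV × 1.602e-13 J/MeV = 2.2943e-10 J
Per mole: 2.2943e-10 J × 6.022e23 mol⁻¹ = 1.3816e+14 J/mol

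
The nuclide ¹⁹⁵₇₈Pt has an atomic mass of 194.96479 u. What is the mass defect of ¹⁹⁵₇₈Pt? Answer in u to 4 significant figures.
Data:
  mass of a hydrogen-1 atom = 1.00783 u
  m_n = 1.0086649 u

1.660 u

Mass of separated nucleons = 78(1.00783) + 117(1.0086649) = 78.61074 + 118.0137933 = 196.6245333 u
Mass defect Δm = 196.6245333 − 194.96479 = 1.6597433 u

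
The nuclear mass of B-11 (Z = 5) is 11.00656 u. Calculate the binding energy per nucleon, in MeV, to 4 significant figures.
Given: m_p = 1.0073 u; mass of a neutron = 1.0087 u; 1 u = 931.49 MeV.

With 5 protons and 6 neutrons (A = 11):
Σm = 5·m_p + 6·m_n = 5.0365 + 6.0522 = 11.0887 u
Mass defect Δm = 11.0887 − 11.00656 = 0.08214 u
Binding energy = Δm·c² = 0.08214 × 931.49 MeV/u = 76.5126 MeV
BE/A = 76.5126 MeV / 11 = 6.956 MeV/nucleon

6.956 MeV/nucleon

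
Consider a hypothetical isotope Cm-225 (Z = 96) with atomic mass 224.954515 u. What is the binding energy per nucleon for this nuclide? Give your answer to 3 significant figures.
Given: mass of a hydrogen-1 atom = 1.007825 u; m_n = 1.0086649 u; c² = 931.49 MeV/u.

The nucleus contains 96 protons and 225 − 96 = 129 neutrons.
Σm = 96·m(¹H) + 129·m_n = 96.751200 + 130.1177721 = 226.8689721 u
The mass defect is 226.8689721 − 224.954515 = 1.9144571 u.
Converting to energy: 1.9144571 u × 931.49 MeV/u = 1783.30 MeV
Per nucleon: 1783.30 / 225 = 7.926 MeV

7.93 MeV/nucleon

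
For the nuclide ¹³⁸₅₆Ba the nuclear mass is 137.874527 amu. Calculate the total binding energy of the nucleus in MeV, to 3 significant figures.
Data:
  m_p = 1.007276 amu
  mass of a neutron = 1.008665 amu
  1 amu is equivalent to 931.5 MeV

Total constituent mass: 56 × 1.007276 + 82 × 1.008665 = 139.117986 amu
The mass defect is 139.117986 − 137.874527 = 1.243459 amu.
E_B = 1.243459 × 931.5 = 1158.28 MeV

1160 MeV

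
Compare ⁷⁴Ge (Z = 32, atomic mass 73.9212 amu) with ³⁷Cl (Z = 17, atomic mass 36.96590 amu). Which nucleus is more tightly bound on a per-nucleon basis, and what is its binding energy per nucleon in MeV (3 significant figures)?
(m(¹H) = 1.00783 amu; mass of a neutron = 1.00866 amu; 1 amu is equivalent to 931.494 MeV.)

⁷⁴Ge: Σm = 32(1.00783) + 42(1.00866) = 74.61428 amu; Δm = 0.69308 amu; E_B = 645.60 MeV; E_B/A = 8.724 MeV
³⁷Cl: Σm = 17(1.00783) + 20(1.00866) = 37.30631 amu; Δm = 0.34041 amu; E_B = 317.09 MeV; E_B/A = 8.570 MeV
⁷⁴Ge has the higher binding energy per nucleon, so it is the more tightly bound nucleus.

⁷⁴Ge; 8.72 MeV/nucleon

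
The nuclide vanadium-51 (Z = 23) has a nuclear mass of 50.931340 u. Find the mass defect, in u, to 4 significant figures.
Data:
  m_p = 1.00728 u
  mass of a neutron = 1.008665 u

0.4787 u

Z = 23, so N = A − Z = 51 − 23 = 28.
Mass of separated nucleons = 23(1.00728) + 28(1.008665) = 23.16744 + 28.242620 = 51.410060 u
Δm = 51.410060 − 50.931340 = 0.478720 u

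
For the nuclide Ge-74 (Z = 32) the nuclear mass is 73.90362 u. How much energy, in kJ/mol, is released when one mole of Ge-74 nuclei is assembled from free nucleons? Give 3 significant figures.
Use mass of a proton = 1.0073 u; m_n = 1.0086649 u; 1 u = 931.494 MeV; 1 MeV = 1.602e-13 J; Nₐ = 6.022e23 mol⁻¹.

6.24e+10 kJ/mol

Z = 32, so N = A − Z = 74 − 32 = 42.
Total constituent mass: 32 × 1.0073 + 42 × 1.0086649 = 74.5975258 u
Mass defect Δm = 74.5975258 − 73.90362 = 0.6939058 u
Binding energy = Δm·c² = 0.6939058 × 931.494 MeV/u = 646.369 MeV
Per nucleus in joules: 646.369 MeV × 1.602e-13 J/MeV = 1.0355e-10 J
Per mole: 1.0355e-10 J × 6.022e23 mol⁻¹ = 6.2358e+13 J/mol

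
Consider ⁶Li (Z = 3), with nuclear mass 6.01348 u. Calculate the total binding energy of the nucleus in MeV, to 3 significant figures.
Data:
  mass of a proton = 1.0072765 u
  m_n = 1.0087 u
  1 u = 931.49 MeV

With 3 protons and 3 neutrons (A = 6):
Total constituent mass: 3 × 1.0072765 + 3 × 1.0087 = 6.0479295 u
Mass defect Δm = 6.0479295 − 6.01348 = 0.0344495 u
E_B = 0.0344495 × 931.49 = 32.0894 MeV

32.1 MeV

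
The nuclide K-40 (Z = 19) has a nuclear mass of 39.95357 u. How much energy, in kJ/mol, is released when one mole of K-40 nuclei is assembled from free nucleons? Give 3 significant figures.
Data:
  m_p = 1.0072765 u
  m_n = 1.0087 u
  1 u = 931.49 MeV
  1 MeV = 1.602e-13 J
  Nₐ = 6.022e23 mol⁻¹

Mass of separated nucleons = 19(1.0072765) + 21(1.0087) = 19.1382535 + 21.1827 = 40.3209535 u
Mass defect Δm = 40.3209535 − 39.95357 = 0.3673835 u
Converting to energy: 0.3673835 u × 931.49 MeV/u = 342.214 MeV
Per nucleus in joules: 342.214 MeV × 1.602e-13 J/MeV = 5.4823e-11 J
Per mole: 5.4823e-11 J × 6.022e23 mol⁻¹ = 3.3014e+13 J/mol

3.30e+10 kJ/mol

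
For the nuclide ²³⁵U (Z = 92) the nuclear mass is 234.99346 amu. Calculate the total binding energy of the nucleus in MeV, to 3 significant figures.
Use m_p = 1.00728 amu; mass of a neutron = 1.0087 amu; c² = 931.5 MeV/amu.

With 92 protons and 143 neutrons (A = 235):
Mass of separated nucleons = 92(1.00728) + 143(1.0087) = 92.66976 + 144.2441 = 236.91386 amu
The mass defect is 236.91386 − 234.99346 = 1.92040 amu.
Binding energy = Δm·c² = 1.92040 × 931.5 MeV/amu = 1788.85 MeV

1790 MeV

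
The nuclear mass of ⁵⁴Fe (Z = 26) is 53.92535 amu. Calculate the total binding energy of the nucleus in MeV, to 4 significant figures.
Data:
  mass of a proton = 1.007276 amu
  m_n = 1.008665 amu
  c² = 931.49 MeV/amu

471.7 MeV

Σm = 26·m_p + 28·m_n = 26.189176 + 28.242620 = 54.431796 amu
Δm = 54.431796 − 53.92535 = 0.506446 amu
Converting to energy: 0.506446 amu × 931.49 MeV/amu = 471.749 MeV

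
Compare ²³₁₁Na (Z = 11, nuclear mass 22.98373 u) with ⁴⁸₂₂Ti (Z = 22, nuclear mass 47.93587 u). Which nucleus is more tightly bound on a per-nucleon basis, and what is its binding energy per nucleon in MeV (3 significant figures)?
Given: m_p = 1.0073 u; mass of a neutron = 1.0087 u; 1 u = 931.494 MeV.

²³₁₁Na: Σm = 11(1.0073) + 12(1.0087) = 23.1847 u; Δm = 0.20097 u; E_B = 187.20 MeV; E_B/A = 8.139 MeV
⁴⁸₂₂Ti: Σm = 22(1.0073) + 26(1.0087) = 48.3868 u; Δm = 0.45093 u; E_B = 420.04 MeV; E_B/A = 8.751 MeV
⁴⁸₂₂Ti has the higher binding energy per nucleon, so it is the more tightly bound nucleus.

⁴⁸₂₂Ti; 8.75 MeV/nucleon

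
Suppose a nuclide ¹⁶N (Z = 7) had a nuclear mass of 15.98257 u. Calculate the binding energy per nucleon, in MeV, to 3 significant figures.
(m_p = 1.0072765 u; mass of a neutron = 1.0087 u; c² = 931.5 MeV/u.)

8.54 MeV/nucleon

With 7 protons and 9 neutrons (A = 16):
Σm = 7·m_p + 9·m_n = 7.0509355 + 9.0783 = 16.1292355 u
Δm = 16.1292355 − 15.98257 = 0.1466655 u
Binding energy = Δm·c² = 0.1466655 × 931.5 MeV/u = 136.619 MeV
BE/A = 136.619 MeV / 16 = 8.539 MeV/nucleon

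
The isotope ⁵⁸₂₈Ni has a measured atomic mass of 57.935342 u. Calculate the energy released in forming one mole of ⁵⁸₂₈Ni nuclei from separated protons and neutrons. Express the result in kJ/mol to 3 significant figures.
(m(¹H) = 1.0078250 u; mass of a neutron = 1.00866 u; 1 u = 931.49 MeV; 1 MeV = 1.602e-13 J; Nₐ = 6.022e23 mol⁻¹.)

4.88e+10 kJ/mol

Z = 28, so N = A − Z = 58 − 28 = 30.
Total constituent mass: 28 × 1.0078250 + 30 × 1.00866 = 58.4789000 u
Mass defect Δm = 58.4789000 − 57.935342 = 0.5435580 u
E_B = 0.5435580 × 931.49 = 506.319 MeV
Per nucleus in joules: 506.319 MeV × 1.602e-13 J/MeV = 8.1112e-11 J
Per mole: 8.1112e-11 J × 6.022e23 mol⁻¹ = 4.8846e+13 J/mol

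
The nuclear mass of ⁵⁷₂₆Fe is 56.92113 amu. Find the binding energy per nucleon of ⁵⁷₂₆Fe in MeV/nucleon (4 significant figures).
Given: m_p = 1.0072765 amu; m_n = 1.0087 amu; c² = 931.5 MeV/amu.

8.788 MeV/nucleon

Σm = 26·m_p + 31·m_n = 26.1891890 + 31.2697 = 57.4588890 amu
Mass defect Δm = 57.4588890 − 56.92113 = 0.5377590 amu
Binding energy = Δm·c² = 0.5377590 × 931.5 MeV/amu = 500.923 MeV
BE/A = 500.923 MeV / 57 = 8.788 MeV/nucleon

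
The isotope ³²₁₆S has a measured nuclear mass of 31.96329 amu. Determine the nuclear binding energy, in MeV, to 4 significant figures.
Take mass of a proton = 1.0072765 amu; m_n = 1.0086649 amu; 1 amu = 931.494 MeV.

271.8 MeV

Total constituent mass: 16 × 1.0072765 + 16 × 1.0086649 = 32.2550624 amu
Mass defect Δm = 32.2550624 − 31.96329 = 0.2917724 amu
Converting to energy: 0.2917724 amu × 931.494 MeV/amu = 271.784 MeV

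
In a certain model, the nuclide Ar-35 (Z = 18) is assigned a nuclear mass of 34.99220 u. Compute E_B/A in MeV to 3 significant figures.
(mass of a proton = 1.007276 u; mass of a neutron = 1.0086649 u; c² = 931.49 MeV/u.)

7.61 MeV/nucleon

Total constituent mass: 18 × 1.007276 + 17 × 1.0086649 = 35.2782713 u
Mass defect Δm = 35.2782713 − 34.99220 = 0.2860713 u
E_B = 0.2860713 × 931.49 = 266.473 MeV
Per nucleon: 266.473 / 35 = 7.614 MeV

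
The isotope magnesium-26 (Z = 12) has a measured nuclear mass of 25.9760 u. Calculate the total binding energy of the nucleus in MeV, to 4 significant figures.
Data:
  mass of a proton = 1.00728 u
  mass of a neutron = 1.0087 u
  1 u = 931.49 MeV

217.2 MeV

With 12 protons and 14 neutrons (A = 26):
Σm = 12·m_p + 14·m_n = 12.08736 + 14.1218 = 26.20916 u
The mass defect is 26.20916 − 25.9760 = 0.23316 u.
Binding energy = Δm·c² = 0.23316 × 931.49 MeV/u = 217.186 MeV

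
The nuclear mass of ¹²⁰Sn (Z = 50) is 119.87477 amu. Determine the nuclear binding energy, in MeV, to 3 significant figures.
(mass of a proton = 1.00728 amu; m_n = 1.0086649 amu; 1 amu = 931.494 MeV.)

Z = 50, so N = A − Z = 120 − 50 = 70.
Total constituent mass: 50 × 1.00728 + 70 × 1.0086649 = 120.9705430 amu
Δm = 120.9705430 − 119.87477 = 1.0957730 amu
Binding energy = Δm·c² = 1.0957730 × 931.494 MeV/amu = 1020.71 MeV

1020 MeV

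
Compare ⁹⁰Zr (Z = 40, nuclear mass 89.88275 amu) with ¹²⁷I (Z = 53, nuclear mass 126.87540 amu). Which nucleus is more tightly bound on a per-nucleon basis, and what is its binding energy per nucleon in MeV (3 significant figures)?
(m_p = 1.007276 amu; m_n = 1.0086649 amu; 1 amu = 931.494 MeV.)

⁹⁰Zr: Σm = 40(1.007276) + 50(1.0086649) = 90.7242850 amu; Δm = 0.8415350 amu; E_B = 783.88 MeV; E_B/A = 8.710 MeV
¹²⁷I: Σm = 53(1.007276) + 74(1.0086649) = 128.0268306 amu; Δm = 1.1514306 amu; E_B = 1072.55 MeV; E_B/A = 8.445 MeV
⁹⁰Zr has the higher binding energy per nucleon, so it is the more tightly bound nucleus.

⁹⁰Zr; 8.71 MeV/nucleon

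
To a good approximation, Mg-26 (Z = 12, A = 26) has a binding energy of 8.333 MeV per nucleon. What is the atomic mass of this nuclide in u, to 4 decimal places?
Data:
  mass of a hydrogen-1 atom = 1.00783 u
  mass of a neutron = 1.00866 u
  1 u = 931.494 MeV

Total binding energy = 26 × 8.333 = 216.658 MeV
Mass defect = 216.658 MeV / (931.494 MeV/u) = 0.232592 u
Constituent mass = 12(1.00783) + 14(1.00866) = 26.21520 u
Atomic mass = 26.21520 − 0.232592 = 25.982608 u ≈ 25.9826 u (to 4 decimal places)

25.9826 u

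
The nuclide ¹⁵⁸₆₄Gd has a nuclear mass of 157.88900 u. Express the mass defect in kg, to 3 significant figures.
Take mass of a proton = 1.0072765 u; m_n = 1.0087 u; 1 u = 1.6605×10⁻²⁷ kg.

2.32e-27 kg

With 64 protons and 94 neutrons (A = 158):
Total constituent mass: 64 × 1.0072765 + 94 × 1.0087 = 159.2834960 u
Mass defect Δm = 159.2834960 − 157.88900 = 1.3944960 u
In SI units: 1.3944960 u × 1.6605×10⁻²⁷ kg/u = 2.3156e-27 kg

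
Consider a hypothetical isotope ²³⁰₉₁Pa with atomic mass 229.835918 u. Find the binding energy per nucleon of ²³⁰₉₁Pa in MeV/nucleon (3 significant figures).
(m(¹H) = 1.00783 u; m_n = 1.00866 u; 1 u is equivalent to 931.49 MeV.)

8.43 MeV/nucleon

The nucleus contains 91 protons and 230 − 91 = 139 neutrons.
Σm = 91·m(¹H) + 139·m_n = 91.71253 + 140.20374 = 231.91627 u
Δm = 231.91627 − 229.835918 = 2.080352 u
E_B = 2.080352 × 931.49 = 1937.83 MeV
Per nucleon: 1937.83 / 230 = 8.425 MeV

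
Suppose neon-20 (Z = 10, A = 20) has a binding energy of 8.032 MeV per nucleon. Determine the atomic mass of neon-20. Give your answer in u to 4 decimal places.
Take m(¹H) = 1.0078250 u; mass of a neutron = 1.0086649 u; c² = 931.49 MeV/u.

Total binding energy = 20 × 8.032 = 160.640 MeV
Mass defect = 160.640 MeV / (931.49 MeV/u) = 0.172455 u
Constituent mass = 10(1.0078250) + 10(1.0086649) = 20.1648990 u
Atomic mass = 20.1648990 − 0.172455 = 19.9924440 u ≈ 19.9924 u (to 4 decimal places)

19.9924 u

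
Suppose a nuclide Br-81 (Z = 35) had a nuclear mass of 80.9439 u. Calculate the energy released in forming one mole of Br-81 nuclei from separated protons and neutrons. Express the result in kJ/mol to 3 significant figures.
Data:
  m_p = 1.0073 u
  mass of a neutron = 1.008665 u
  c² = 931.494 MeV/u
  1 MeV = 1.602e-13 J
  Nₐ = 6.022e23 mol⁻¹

Total constituent mass: 35 × 1.0073 + 46 × 1.008665 = 81.654090 u
Δm = 81.654090 − 80.9439 = 0.710190 u
E_B = 0.710190 × 931.494 = 661.538 MeV
Per nucleus in joules: 661.538 MeV × 1.602e-13 J/MeV = 1.0598e-10 J
Per mole: 1.0598e-10 J × 6.022e23 mol⁻¹ = 6.3821e+13 J/mol

6.38e+10 kJ/mol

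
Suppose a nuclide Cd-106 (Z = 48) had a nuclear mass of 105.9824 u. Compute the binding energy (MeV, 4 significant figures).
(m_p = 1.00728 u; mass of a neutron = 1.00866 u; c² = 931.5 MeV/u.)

The nucleus contains 48 protons and 106 − 48 = 58 neutrons.
Mass of separated nucleons = 48(1.00728) + 58(1.00866) = 48.34944 + 58.50228 = 106.85172 u
Δm = 106.85172 − 105.9824 = 0.86932 u
E_B = 0.86932 × 931.5 = 809.772 MeV

809.8 MeV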